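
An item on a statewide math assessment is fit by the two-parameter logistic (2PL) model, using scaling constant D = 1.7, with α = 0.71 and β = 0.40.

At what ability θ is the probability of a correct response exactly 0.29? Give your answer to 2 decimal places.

P(θ) = 1 / (1 + exp(−D·α(θ − β)))
logit = ln(0.2900/0.7100) = -0.8954
θ = β + logit/(1.7·α) = 0.40 + (-0.8954)/1.2070 = -0.3418

-0.34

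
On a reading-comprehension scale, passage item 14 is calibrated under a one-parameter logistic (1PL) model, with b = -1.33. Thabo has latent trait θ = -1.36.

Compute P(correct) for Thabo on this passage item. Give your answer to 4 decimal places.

P(θ) = 1 / (1 + exp(−(θ − b)))
Exponent: (-1.36 − (-1.33)) = -0.0300
1/(1 + e^{0.0300}) = 0.4925
P = 0.4925

0.4925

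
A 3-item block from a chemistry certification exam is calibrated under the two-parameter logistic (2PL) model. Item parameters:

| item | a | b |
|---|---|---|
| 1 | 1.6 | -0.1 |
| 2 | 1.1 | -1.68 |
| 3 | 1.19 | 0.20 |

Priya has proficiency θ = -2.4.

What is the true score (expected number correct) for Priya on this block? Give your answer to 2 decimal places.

P(θ) = 1 / (1 + exp(−a(θ − b)))
P_1 = 1/(1+e^{3.6800}) = 0.0246
P_2 = 1/(1+e^{0.7920}) = 0.3117
P_3 = 1/(1+e^{3.0940}) = 0.0434
E[score] = 0.0246 + 0.3117 + 0.0434 = 0.3797

0.38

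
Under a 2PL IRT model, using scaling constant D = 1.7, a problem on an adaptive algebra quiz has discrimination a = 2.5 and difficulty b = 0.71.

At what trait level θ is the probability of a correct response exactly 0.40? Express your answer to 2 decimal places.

P(θ) = 1 / (1 + exp(−D·a(θ − b)))
logit = ln(0.4000/0.6000) = -0.4055
θ = b + logit/(1.7·a) = 0.71 + (-0.4055)/4.2500 = 0.6146

0.61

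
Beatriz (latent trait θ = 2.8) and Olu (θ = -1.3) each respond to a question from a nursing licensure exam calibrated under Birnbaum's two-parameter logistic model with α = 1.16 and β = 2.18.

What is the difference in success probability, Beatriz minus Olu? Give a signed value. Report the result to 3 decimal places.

P(θ) = 1 / (1 + exp(−α(θ − β)))
P(Beatriz) = 0.6724  [exponent 0.7192]
P(Olu) = 0.0173  [exponent -4.0368]
Difference = 0.6724 − 0.0173 = 0.6551

0.655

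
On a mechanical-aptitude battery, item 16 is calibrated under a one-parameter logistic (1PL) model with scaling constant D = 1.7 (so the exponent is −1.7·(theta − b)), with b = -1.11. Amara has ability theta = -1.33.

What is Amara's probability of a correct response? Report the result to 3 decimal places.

P(theta) = 1 / (1 + exp(−D·(theta − b)))
Exponent: 1.7 × (-1.33 − (-1.11)) = -0.3740
1/(1 + e^{0.3740}) = 0.4076
P = 0.4076

0.408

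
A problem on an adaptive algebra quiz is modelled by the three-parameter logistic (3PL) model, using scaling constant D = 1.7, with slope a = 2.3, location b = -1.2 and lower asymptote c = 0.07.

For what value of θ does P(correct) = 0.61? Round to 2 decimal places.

P(θ) = c + (1 − c) · 1 / (1 + exp(−D·a(θ − b)))
Remove guessing floor: (0.61 − 0.07)/(1 − 0.07) = 0.5806
logit = ln(0.5806/0.4194) = 0.3254
θ = b + logit/(1.7·a) = -1.2 + 0.3254/3.9100 = -1.1168

-1.12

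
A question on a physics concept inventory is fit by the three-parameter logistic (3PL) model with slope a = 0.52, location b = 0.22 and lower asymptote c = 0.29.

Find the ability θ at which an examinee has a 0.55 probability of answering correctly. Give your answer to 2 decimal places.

-0.83

P(θ) = c + (1 − c) · 1 / (1 + exp(−a(θ − b)))
Remove guessing floor: (0.55 − 0.29)/(1 − 0.29) = 0.3662
logit = ln(0.3662/0.6338) = -0.5486
θ = b + logit/(a) = 0.22 + (-0.5486)/0.5200 = -0.8349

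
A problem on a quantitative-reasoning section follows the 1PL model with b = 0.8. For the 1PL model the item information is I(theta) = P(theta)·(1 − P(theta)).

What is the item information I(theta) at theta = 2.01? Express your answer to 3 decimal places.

0.177

P = 1/(1+e^{-1.2100}) = 0.7703
P(1−P) = 0.7703 × 0.2297 = 0.1769
I = P(1−P) = 0.17694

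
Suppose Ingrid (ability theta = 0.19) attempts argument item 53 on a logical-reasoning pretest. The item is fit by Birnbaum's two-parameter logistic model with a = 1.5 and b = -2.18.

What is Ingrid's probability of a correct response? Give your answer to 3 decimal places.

P(theta) = 1 / (1 + exp(−a(theta − b)))
Exponent: 1.5 × (0.19 − (-2.18)) = 3.5550
1/(1 + e^{-3.5550}) = 0.9722

0.972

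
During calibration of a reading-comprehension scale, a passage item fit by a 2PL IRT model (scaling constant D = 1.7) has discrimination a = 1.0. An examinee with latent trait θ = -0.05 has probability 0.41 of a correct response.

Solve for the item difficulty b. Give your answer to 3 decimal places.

0.164

P(θ) = 1 / (1 + exp(−D·a(θ − b)))
logit(0.41) = ln(0.41/0.59) = -0.3640
b = θ − logit/(1.7·a) = -0.05 − (-0.3640)/1.7000 = 0.1641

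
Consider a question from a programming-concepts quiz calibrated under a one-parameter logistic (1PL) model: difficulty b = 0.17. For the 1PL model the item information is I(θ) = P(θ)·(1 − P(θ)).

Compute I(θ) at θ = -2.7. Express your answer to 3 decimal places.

P = 1/(1+e^{2.8700}) = 0.0537
P(1−P) = 0.0537 × 0.9463 = 0.0508
I = P(1−P) = 0.05078

0.051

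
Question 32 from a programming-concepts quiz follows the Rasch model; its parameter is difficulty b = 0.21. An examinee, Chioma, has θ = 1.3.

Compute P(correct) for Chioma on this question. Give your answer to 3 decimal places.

P(θ) = 1 / (1 + exp(−(θ − b)))
Exponent: (1.3 − 0.21) = 1.0900
1/(1 + e^{-1.0900}) = 0.7484
P = 0.7484

0.748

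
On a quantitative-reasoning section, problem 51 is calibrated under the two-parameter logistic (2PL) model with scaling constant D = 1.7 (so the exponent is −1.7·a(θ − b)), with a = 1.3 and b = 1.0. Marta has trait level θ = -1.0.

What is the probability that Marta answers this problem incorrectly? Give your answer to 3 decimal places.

P(θ) = 1 / (1 + exp(−D·a(θ − b)))
Exponent: 1.7 × 1.3 × (-1.0 − 1.0) = -4.4200
1/(1 + e^{4.4200}) = 0.0119
P = 0.0119
P(incorrect) = 1 − 0.0119 = 0.9881

0.988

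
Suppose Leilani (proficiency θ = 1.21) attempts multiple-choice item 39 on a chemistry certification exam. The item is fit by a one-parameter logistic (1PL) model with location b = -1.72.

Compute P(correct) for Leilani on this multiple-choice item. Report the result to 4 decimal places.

0.9493

P(θ) = 1 / (1 + exp(−(θ − b)))
Exponent: (1.21 − (-1.72)) = 2.9300
1/(1 + e^{-2.9300}) = 0.9493
P = 0.9493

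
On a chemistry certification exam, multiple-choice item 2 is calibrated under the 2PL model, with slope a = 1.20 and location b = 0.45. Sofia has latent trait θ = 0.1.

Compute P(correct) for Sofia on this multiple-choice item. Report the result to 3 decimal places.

0.397

P(θ) = 1 / (1 + exp(−a(θ − b)))
Exponent: 1.20 × (0.1 − 0.45) = -0.4200
1/(1 + e^{0.4200}) = 0.3965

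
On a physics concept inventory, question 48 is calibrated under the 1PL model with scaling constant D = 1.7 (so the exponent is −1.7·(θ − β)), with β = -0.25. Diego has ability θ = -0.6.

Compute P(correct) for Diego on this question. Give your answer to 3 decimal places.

P(θ) = 1 / (1 + exp(−D·(θ − β)))
Exponent: 1.7 × (-0.6 − (-0.25)) = -0.5950
1/(1 + e^{0.5950}) = 0.3555
P = 0.3555

0.355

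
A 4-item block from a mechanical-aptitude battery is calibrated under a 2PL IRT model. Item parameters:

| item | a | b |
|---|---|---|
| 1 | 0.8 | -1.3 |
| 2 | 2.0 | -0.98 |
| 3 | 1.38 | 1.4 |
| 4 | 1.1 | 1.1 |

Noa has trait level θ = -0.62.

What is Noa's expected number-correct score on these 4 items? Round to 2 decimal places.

1.49

P(θ) = 1 / (1 + exp(−a(θ − b)))
P_1 = 1/(1+e^{-0.5440}) = 0.6327
P_2 = 1/(1+e^{-0.7200}) = 0.6726
P_3 = 1/(1+e^{2.7876}) = 0.0580
P_4 = 1/(1+e^{1.8920}) = 0.1310
E[score] = 0.6327 + 0.6726 + 0.0580 + 0.1310 = 1.4944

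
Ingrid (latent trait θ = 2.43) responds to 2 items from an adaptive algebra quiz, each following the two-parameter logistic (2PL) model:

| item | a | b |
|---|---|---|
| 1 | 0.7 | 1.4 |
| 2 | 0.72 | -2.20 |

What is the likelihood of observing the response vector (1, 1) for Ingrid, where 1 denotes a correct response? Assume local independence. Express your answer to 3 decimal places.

P(θ) = 1 / (1 + exp(−a(θ − b)))
P_1 = 1/(1+e^{-0.7210}) = 0.6728
P_2 = 1/(1+e^{-3.3336}) = 0.9656
L = P_1 × P_2 = 0.6728 × 0.9656 = 0.64966

0.650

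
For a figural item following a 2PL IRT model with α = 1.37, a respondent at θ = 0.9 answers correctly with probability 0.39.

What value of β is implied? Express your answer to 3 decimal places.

P(θ) = 1 / (1 + exp(−α(θ − β)))
logit(0.39) = ln(0.39/0.61) = -0.4473
β = θ − logit/(α) = 0.9 − (-0.4473)/1.3700 = 1.2265

1.227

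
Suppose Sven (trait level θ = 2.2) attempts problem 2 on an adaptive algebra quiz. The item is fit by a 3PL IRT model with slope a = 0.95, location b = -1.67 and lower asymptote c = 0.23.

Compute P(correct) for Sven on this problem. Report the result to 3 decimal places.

P(θ) = c + (1 − c) · 1 / (1 + exp(−a(θ − b)))
Exponent: 0.95 × (2.2 − (-1.67)) = 3.6765
1/(1 + e^{-3.6765}) = 0.9753
P = 0.23 + 0.77 × 0.9753 = 0.9810

0.981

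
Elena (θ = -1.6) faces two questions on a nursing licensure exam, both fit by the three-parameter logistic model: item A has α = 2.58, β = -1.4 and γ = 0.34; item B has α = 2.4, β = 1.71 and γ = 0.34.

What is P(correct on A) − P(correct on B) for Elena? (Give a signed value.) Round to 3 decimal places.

0.246

P(θ) = γ + (1 − γ) · 1 / (1 + exp(−α(θ − β)))
P_A = 0.5867
P_B = 0.3402
P_A − P_B = 0.2465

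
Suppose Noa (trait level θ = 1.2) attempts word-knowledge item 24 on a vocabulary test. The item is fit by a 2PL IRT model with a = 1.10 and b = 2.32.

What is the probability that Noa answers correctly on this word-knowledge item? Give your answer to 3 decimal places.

P(θ) = 1 / (1 + exp(−a(θ − b)))
Exponent: 1.10 × (1.2 − 2.32) = -1.2320
1/(1 + e^{1.2320}) = 0.2258

0.226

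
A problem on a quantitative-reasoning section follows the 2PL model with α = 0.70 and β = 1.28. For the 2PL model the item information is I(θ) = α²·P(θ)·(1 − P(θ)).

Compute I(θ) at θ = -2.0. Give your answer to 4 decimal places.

0.0407

P = 1/(1+e^{2.2960}) = 0.0915
P(1−P) = 0.0915 × 0.9085 = 0.0831
I = α² × P(1−P) = 0.70² × 0.0831 = 0.04071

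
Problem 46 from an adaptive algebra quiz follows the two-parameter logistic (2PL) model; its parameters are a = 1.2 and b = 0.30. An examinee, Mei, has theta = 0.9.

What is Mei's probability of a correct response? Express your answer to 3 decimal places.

0.673

P(theta) = 1 / (1 + exp(−a(theta − b)))
Exponent: 1.2 × (0.9 − 0.30) = 0.7200
1/(1 + e^{-0.7200}) = 0.6726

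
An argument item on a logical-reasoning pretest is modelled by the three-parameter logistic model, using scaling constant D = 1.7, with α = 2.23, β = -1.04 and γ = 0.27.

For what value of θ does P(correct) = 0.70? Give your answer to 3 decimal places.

P(θ) = γ + (1 − γ) · 1 / (1 + exp(−D·α(θ − β)))
Remove guessing floor: (0.70 − 0.27)/(1 − 0.27) = 0.5890
logit = ln(0.5890/0.4110) = 0.3600
θ = β + logit/(1.7·α) = -1.04 + 0.3600/3.7910 = -0.9450

-0.945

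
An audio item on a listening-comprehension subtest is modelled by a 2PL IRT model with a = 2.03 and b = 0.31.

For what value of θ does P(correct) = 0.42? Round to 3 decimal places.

P(θ) = 1 / (1 + exp(−a(θ − b)))
logit = ln(0.4200/0.5800) = -0.3228
θ = b + logit/(a) = 0.31 + (-0.3228)/2.0300 = 0.1510

0.151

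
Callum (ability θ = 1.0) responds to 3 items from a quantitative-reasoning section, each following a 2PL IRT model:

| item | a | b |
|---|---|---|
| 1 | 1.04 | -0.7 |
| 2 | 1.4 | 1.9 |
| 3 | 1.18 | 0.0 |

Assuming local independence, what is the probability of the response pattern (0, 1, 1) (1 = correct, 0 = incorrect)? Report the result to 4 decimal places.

P(θ) = 1 / (1 + exp(−a(θ − b)))
P_1 = 1/(1+e^{-1.7680}) = 0.8542
P_2 = 1/(1+e^{1.2600}) = 0.2210
P_3 = 1/(1+e^{-1.1800}) = 0.7649
L = (1−P_1) × P_2 × P_3 = 0.1458 × 0.2210 × 0.7649 = 0.02464

0.0246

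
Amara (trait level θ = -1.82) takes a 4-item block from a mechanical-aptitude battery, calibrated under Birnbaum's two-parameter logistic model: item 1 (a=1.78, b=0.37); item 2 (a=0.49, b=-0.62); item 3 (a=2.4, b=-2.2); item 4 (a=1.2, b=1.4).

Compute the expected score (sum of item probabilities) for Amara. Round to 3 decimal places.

1.111

P(θ) = 1 / (1 + exp(−a(θ − b)))
P_1 = 1/(1+e^{3.8982}) = 0.0199
P_2 = 1/(1+e^{0.5880}) = 0.3571
P_3 = 1/(1+e^{-0.9120}) = 0.7134
P_4 = 1/(1+e^{3.8640}) = 0.0206
E[score] = 0.0199 + 0.3571 + 0.7134 + 0.0206 = 1.1109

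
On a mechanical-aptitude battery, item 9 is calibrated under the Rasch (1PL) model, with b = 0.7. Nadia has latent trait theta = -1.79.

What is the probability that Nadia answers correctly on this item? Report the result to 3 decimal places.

0.077

P(theta) = 1 / (1 + exp(−(theta − b)))
Exponent: (-1.79 − 0.7) = -2.4900
1/(1 + e^{2.4900}) = 0.0766
P = 0.0766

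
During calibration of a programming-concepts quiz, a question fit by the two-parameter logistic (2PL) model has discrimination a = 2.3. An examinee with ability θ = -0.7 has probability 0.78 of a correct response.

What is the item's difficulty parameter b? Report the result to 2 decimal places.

P(θ) = 1 / (1 + exp(−a(θ − b)))
logit(0.78) = ln(0.78/0.22) = 1.2657
b = θ − logit/(a) = -0.7 − 1.2657/2.3000 = -1.2503

-1.25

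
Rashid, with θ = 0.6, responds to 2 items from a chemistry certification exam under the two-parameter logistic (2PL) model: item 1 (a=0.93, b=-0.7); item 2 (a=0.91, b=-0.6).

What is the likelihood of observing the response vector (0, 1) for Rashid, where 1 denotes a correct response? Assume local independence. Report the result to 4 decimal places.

0.1721

P(θ) = 1 / (1 + exp(−a(θ − b)))
P_1 = 1/(1+e^{-1.2090}) = 0.7701
P_2 = 1/(1+e^{-1.0920}) = 0.7488
L = (1−P_1) × P_2 = 0.2299 × 0.7488 = 0.17212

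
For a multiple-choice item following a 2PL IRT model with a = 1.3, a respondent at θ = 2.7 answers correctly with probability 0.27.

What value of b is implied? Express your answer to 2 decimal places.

P(θ) = 1 / (1 + exp(−a(θ − b)))
logit(0.27) = ln(0.27/0.73) = -0.9946
b = θ − logit/(a) = 2.7 − (-0.9946)/1.3000 = 3.4651

3.47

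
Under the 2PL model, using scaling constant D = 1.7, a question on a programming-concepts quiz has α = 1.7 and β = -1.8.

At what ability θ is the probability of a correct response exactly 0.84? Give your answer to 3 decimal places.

-1.226

P(θ) = 1 / (1 + exp(−D·α(θ − β)))
logit = ln(0.8400/0.1600) = 1.6582
θ = β + logit/(1.7·α) = -1.8 + 1.6582/2.8900 = -1.2262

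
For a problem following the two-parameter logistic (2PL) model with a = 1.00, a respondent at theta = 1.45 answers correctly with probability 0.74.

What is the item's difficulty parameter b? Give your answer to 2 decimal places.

0.40

P(theta) = 1 / (1 + exp(−a(theta − b)))
logit(0.74) = ln(0.74/0.26) = 1.0460
b = theta − logit/(a) = 1.45 − 1.0460/1.0000 = 0.4040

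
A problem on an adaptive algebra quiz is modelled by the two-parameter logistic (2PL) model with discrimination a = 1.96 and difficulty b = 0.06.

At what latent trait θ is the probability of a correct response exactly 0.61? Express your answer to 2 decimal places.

0.29

P(θ) = 1 / (1 + exp(−a(θ − b)))
logit = ln(0.6100/0.3900) = 0.4473
θ = b + logit/(a) = 0.06 + 0.4473/1.9600 = 0.2882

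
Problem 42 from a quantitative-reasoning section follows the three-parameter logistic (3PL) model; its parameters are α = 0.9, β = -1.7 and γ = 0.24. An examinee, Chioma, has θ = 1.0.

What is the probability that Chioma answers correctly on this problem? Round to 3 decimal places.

0.939

P(θ) = γ + (1 − γ) · 1 / (1 + exp(−α(θ − β)))
Exponent: 0.9 × (1.0 − (-1.7)) = 2.4300
1/(1 + e^{-2.4300}) = 0.9191
P = 0.24 + 0.76 × 0.9191 = 0.9385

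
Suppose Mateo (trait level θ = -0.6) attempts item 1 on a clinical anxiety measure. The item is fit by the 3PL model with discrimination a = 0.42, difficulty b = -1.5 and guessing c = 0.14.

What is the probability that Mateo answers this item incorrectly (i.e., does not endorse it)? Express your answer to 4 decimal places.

0.3497

P(θ) = c + (1 − c) · 1 / (1 + exp(−a(θ − b)))
Exponent: 0.42 × (-0.6 − (-1.5)) = 0.3780
1/(1 + e^{-0.3780}) = 0.5934
P = 0.14 + 0.86 × 0.5934 = 0.6503
P(incorrect) = 1 − 0.6503 = 0.3497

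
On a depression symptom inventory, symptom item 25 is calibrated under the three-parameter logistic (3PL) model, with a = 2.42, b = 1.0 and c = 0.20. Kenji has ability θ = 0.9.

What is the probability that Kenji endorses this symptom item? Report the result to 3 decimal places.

P(θ) = c + (1 − c) · 1 / (1 + exp(−a(θ − b)))
Exponent: 2.42 × (0.9 − 1.0) = -0.2420
1/(1 + e^{0.2420}) = 0.4398
P = 0.20 + 0.80 × 0.4398 = 0.5518

0.552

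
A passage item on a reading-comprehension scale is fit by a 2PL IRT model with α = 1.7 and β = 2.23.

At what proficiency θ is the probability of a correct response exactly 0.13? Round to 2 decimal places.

1.11

P(θ) = 1 / (1 + exp(−α(θ − β)))
logit = ln(0.1300/0.8700) = -1.9010
θ = β + logit/(α) = 2.23 + (-1.9010)/1.7000 = 1.1118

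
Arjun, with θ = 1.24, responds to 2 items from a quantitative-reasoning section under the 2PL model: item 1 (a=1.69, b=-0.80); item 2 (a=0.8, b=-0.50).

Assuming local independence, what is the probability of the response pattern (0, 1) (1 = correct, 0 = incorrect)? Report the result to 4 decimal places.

0.0247

P(θ) = 1 / (1 + exp(−a(θ − b)))
P_1 = 1/(1+e^{-3.4476}) = 0.9692
P_2 = 1/(1+e^{-1.3920}) = 0.8009
L = (1−P_1) × P_2 = 0.0308 × 0.8009 = 0.02470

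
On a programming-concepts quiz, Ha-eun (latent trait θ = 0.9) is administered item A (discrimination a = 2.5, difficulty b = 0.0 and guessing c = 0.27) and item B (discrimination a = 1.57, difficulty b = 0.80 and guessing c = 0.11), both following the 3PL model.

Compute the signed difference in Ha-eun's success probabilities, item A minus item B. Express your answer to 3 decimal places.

P(θ) = c + (1 − c) · 1 / (1 + exp(−a(θ − b)))
P_A = 0.9304
P_B = 0.5899
P_A − P_B = 0.3405

0.341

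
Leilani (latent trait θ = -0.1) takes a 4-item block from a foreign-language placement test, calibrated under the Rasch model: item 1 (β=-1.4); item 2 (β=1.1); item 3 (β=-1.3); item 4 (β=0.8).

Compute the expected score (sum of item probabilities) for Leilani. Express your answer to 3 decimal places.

P(θ) = 1 / (1 + exp(−(θ − β)))
P_1 = 1/(1+e^{-1.3000}) = 0.7858
P_2 = 1/(1+e^{1.2000}) = 0.2315
P_3 = 1/(1+e^{-1.2000}) = 0.7685
P_4 = 1/(1+e^{0.9000}) = 0.2891
E[score] = 0.7858 + 0.2315 + 0.7685 + 0.2891 = 2.0749

2.075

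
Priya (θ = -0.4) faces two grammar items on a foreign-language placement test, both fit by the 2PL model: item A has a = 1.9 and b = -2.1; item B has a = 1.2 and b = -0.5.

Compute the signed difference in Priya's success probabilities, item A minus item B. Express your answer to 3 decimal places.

P(θ) = 1 / (1 + exp(−a(θ − b)))
P_A = 0.9619
P_B = 0.5300
P_A − P_B = 0.4320

0.432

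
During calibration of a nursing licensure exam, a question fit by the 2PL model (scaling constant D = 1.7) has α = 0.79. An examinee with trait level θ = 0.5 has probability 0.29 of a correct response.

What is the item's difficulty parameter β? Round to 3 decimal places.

P(θ) = 1 / (1 + exp(−D·α(θ − β)))
logit(0.29) = ln(0.29/0.71) = -0.8954
β = θ − logit/(1.7·α) = 0.5 − (-0.8954)/1.3430 = 1.1667

1.167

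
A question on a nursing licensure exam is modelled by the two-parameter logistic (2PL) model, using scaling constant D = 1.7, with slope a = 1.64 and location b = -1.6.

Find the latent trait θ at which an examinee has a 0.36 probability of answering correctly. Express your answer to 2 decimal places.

P(θ) = 1 / (1 + exp(−D·a(θ − b)))
logit = ln(0.3600/0.6400) = -0.5754
θ = b + logit/(1.7·a) = -1.6 + (-0.5754)/2.7880 = -1.8064

-1.81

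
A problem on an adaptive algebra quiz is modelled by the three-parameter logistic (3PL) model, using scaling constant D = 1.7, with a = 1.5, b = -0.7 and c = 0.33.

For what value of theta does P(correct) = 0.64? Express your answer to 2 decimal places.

P(theta) = c + (1 − c) · 1 / (1 + exp(−D·a(theta − b)))
Remove guessing floor: (0.64 − 0.33)/(1 − 0.33) = 0.4627
logit = ln(0.4627/0.5373) = -0.1495
theta = b + logit/(1.7·a) = -0.7 + (-0.1495)/2.5500 = -0.7586

-0.76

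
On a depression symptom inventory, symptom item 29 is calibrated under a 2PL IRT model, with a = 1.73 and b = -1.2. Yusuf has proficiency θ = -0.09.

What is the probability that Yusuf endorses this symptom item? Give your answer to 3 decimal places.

P(θ) = 1 / (1 + exp(−a(θ − b)))
Exponent: 1.73 × (-0.09 − (-1.2)) = 1.9203
1/(1 + e^{-1.9203}) = 0.8722

0.872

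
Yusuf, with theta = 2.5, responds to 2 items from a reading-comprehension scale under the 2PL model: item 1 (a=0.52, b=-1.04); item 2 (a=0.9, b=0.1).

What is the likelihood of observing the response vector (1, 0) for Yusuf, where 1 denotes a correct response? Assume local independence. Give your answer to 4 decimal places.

0.0892

P(theta) = 1 / (1 + exp(−a(theta − b)))
P_1 = 1/(1+e^{-1.8408}) = 0.8630
P_2 = 1/(1+e^{-2.1600}) = 0.8966
L = P_1 × (1−P_2) = 0.8630 × 0.1034 = 0.08924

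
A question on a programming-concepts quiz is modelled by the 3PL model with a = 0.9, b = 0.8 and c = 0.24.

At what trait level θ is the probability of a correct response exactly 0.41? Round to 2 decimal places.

-0.58

P(θ) = c + (1 − c) · 1 / (1 + exp(−a(θ − b)))
Remove guessing floor: (0.41 − 0.24)/(1 − 0.24) = 0.2237
logit = ln(0.2237/0.7763) = -1.2443
θ = b + logit/(a) = 0.8 + (-1.2443)/0.9000 = -0.5826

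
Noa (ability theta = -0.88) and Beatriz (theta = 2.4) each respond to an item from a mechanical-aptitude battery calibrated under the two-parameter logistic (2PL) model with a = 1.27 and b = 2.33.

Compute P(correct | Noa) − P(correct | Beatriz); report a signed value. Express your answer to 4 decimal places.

P(theta) = 1 / (1 + exp(−a(theta − b)))
P(Noa) = 0.0167  [exponent -4.0767]
P(Beatriz) = 0.5222  [exponent 0.0889]
Difference = 0.0167 − 0.5222 = -0.5055

-0.5055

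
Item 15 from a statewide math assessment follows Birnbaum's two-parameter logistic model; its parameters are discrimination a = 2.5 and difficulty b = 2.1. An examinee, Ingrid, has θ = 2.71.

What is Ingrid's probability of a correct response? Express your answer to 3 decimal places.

0.821

P(θ) = 1 / (1 + exp(−a(θ − b)))
Exponent: 2.5 × (2.71 − 2.1) = 1.5250
1/(1 + e^{-1.5250}) = 0.8213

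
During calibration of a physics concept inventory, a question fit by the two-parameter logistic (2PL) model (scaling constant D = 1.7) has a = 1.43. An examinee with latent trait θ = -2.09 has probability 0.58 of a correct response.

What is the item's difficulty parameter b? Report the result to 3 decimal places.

-2.223

P(θ) = 1 / (1 + exp(−D·a(θ − b)))
logit(0.58) = ln(0.58/0.42) = 0.3228
b = θ − logit/(1.7·a) = -2.09 − 0.3228/2.4310 = -2.2228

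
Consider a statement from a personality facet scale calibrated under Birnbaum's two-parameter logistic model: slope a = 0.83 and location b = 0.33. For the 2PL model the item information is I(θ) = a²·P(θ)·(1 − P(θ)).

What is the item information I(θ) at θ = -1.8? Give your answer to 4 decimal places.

P = 1/(1+e^{1.7679}) = 0.1458
P(1−P) = 0.1458 × 0.8542 = 0.1245
I = a² × P(1−P) = 0.83² × 0.1245 = 0.08580

0.0858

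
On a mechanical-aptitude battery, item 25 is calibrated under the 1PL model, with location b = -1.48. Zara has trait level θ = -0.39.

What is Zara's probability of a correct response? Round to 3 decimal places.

0.748

P(θ) = 1 / (1 + exp(−(θ − b)))
Exponent: (-0.39 − (-1.48)) = 1.0900
1/(1 + e^{-1.0900}) = 0.7484
P = 0.7484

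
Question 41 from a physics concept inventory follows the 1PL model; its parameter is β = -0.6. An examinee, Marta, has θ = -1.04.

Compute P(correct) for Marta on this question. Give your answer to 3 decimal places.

P(θ) = 1 / (1 + exp(−(θ − β)))
Exponent: (-1.04 − (-0.6)) = -0.4400
1/(1 + e^{0.4400}) = 0.3917
P = 0.3917

0.392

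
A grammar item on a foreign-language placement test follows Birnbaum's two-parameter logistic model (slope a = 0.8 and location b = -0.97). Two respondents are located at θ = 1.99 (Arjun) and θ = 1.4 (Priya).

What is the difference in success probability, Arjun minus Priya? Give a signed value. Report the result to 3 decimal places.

P(θ) = 1 / (1 + exp(−a(θ − b)))
P(Arjun) = 0.9144  [exponent 2.3680]
P(Priya) = 0.8694  [exponent 1.8960]
Difference = 0.9144 − 0.8694 = 0.0449

0.045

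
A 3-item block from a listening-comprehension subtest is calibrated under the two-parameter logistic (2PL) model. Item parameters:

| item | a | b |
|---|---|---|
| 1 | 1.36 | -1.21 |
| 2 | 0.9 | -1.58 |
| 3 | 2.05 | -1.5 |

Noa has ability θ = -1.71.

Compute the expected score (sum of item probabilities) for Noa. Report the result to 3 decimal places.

P(θ) = 1 / (1 + exp(−a(θ − b)))
P_1 = 1/(1+e^{0.6800}) = 0.3363
P_2 = 1/(1+e^{0.1170}) = 0.4708
P_3 = 1/(1+e^{0.4305}) = 0.3940
E[score] = 0.3363 + 0.4708 + 0.3940 = 1.2011

1.201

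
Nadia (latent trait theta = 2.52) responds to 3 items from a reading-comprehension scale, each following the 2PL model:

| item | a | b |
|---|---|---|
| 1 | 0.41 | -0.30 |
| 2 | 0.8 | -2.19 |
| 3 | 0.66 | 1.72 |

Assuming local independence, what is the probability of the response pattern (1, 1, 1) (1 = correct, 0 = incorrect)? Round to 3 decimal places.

P(theta) = 1 / (1 + exp(−a(theta − b)))
P_1 = 1/(1+e^{-1.1562}) = 0.7606
P_2 = 1/(1+e^{-3.7680}) = 0.9774
P_3 = 1/(1+e^{-0.5280}) = 0.6290
L = P_1 × P_2 × P_3 = 0.7606 × 0.9774 × 0.6290 = 0.46765

0.468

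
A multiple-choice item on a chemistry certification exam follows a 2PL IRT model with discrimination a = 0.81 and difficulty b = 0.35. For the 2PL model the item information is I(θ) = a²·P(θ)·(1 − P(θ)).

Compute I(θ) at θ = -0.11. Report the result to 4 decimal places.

P = 1/(1+e^{0.3726}) = 0.4079
P(1−P) = 0.4079 × 0.5921 = 0.2415
I = a² × P(1−P) = 0.81² × 0.2415 = 0.15846

0.1585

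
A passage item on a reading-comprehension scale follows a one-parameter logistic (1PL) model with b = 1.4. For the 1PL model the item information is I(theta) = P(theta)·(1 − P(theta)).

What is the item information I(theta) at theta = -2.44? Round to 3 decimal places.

P = 1/(1+e^{3.8400}) = 0.0210
P(1−P) = 0.0210 × 0.9790 = 0.0206
I = P(1−P) = 0.02060

0.021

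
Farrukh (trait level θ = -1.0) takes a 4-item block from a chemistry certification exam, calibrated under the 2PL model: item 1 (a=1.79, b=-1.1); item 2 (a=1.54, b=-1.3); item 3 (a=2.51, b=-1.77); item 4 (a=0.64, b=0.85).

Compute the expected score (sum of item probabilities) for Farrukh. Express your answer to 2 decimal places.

2.27

P(θ) = 1 / (1 + exp(−a(θ − b)))
P_1 = 1/(1+e^{-0.1790}) = 0.5446
P_2 = 1/(1+e^{-0.4620}) = 0.6135
P_3 = 1/(1+e^{-1.9327}) = 0.8735
P_4 = 1/(1+e^{1.1840}) = 0.2343
E[score] = 0.5446 + 0.6135 + 0.8735 + 0.2343 = 2.2660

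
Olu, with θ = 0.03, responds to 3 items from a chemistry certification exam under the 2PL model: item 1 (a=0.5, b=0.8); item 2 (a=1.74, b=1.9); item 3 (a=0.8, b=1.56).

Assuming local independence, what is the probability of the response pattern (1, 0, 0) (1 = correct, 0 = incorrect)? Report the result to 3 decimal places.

P(θ) = 1 / (1 + exp(−a(θ − b)))
P_1 = 1/(1+e^{0.3850}) = 0.4049
P_2 = 1/(1+e^{3.2538}) = 0.0372
P_3 = 1/(1+e^{1.2240}) = 0.2272
L = P_1 × (1−P_2) × (1−P_3) = 0.4049 × 0.9628 × 0.7728 = 0.30127

0.301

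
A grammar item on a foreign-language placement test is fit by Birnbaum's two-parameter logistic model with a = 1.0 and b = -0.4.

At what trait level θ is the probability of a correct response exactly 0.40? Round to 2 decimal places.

P(θ) = 1 / (1 + exp(−a(θ − b)))
logit = ln(0.4000/0.6000) = -0.4055
θ = b + logit/(a) = -0.4 + (-0.4055)/1.0000 = -0.8055

-0.81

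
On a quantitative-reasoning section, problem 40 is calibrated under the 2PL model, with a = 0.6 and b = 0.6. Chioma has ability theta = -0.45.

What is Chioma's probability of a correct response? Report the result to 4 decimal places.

0.3475

P(theta) = 1 / (1 + exp(−a(theta − b)))
Exponent: 0.6 × (-0.45 − 0.6) = -0.6300
1/(1 + e^{0.6300}) = 0.3475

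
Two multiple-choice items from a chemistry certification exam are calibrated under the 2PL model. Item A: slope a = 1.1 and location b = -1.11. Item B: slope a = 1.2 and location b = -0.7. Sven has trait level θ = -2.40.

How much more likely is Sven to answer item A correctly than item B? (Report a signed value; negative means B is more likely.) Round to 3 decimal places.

0.080

P(θ) = 1 / (1 + exp(−a(θ − b)))
P_A = 0.1948
P_B = 0.1151
P_A − P_B = 0.0798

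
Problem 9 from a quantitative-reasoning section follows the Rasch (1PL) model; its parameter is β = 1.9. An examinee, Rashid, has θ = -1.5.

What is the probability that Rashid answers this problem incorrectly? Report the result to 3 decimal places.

0.968

P(θ) = 1 / (1 + exp(−(θ − β)))
Exponent: (-1.5 − 1.9) = -3.4000
1/(1 + e^{3.4000}) = 0.0323
P = 0.0323
P(incorrect) = 1 − 0.0323 = 0.9677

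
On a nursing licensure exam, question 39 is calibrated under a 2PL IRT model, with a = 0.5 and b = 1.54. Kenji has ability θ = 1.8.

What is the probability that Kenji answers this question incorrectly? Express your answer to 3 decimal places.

P(θ) = 1 / (1 + exp(−a(θ − b)))
Exponent: 0.5 × (1.8 − 1.54) = 0.1300
1/(1 + e^{-0.1300}) = 0.5325
P(incorrect) = 1 − 0.5325 = 0.4675

0.468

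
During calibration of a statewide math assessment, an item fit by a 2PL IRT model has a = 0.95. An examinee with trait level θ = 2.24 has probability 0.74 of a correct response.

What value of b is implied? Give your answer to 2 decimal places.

1.14

P(θ) = 1 / (1 + exp(−a(θ − b)))
logit(0.74) = ln(0.74/0.26) = 1.0460
b = θ − logit/(a) = 2.24 − 1.0460/0.9500 = 1.1390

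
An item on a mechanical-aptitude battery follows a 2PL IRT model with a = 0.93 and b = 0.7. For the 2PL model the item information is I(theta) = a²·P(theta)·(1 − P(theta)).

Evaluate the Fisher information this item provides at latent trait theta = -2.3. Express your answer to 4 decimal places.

0.0472

P = 1/(1+e^{2.7900}) = 0.0579
P(1−P) = 0.0579 × 0.9421 = 0.0545
I = a² × P(1−P) = 0.93² × 0.0545 = 0.04715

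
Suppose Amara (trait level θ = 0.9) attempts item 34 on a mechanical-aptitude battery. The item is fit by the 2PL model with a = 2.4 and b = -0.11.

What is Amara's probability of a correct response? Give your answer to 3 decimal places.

0.919

P(θ) = 1 / (1 + exp(−a(θ − b)))
Exponent: 2.4 × (0.9 − (-0.11)) = 2.4240
1/(1 + e^{-2.4240}) = 0.9186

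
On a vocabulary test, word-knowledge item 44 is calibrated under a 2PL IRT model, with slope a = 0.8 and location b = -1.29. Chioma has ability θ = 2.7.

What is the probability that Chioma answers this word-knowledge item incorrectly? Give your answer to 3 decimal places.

P(θ) = 1 / (1 + exp(−a(θ − b)))
Exponent: 0.8 × (2.7 − (-1.29)) = 3.1920
1/(1 + e^{-3.1920}) = 0.9605
P(incorrect) = 1 − 0.9605 = 0.0395

0.039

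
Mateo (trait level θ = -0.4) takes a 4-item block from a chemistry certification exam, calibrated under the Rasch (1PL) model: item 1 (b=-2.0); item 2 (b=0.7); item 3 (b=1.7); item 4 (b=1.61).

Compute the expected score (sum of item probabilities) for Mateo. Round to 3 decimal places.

P(θ) = 1 / (1 + exp(−(θ − b)))
P_1 = 1/(1+e^{-1.6000}) = 0.8320
P_2 = 1/(1+e^{1.1000}) = 0.2497
P_3 = 1/(1+e^{2.1000}) = 0.1091
P_4 = 1/(1+e^{2.0100}) = 0.1182
E[score] = 0.8320 + 0.2497 + 0.1091 + 0.1182 = 1.3090

1.309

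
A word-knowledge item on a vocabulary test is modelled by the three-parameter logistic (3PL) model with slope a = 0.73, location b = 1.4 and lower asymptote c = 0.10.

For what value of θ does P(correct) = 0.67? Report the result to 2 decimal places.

2.15

P(θ) = c + (1 − c) · 1 / (1 + exp(−a(θ − b)))
Remove guessing floor: (0.67 − 0.10)/(1 − 0.10) = 0.6333
logit = ln(0.6333/0.3667) = 0.5465
θ = b + logit/(a) = 1.4 + 0.5465/0.7300 = 2.1487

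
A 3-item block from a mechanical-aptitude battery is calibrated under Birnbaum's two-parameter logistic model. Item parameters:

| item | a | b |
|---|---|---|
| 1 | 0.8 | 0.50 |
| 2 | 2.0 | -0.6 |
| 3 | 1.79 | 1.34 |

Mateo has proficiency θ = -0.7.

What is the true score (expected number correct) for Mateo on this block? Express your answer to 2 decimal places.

P(θ) = 1 / (1 + exp(−a(θ − b)))
P_1 = 1/(1+e^{0.9600}) = 0.2769
P_2 = 1/(1+e^{0.2000}) = 0.4502
P_3 = 1/(1+e^{3.6516}) = 0.0253
E[score] = 0.2769 + 0.4502 + 0.0253 = 0.7523

0.75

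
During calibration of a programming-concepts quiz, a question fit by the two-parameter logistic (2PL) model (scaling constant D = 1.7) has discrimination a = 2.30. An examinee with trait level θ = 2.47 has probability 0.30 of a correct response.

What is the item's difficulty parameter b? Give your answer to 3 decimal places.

P(θ) = 1 / (1 + exp(−D·a(θ − b)))
logit(0.30) = ln(0.30/0.70) = -0.8473
b = θ − logit/(1.7·a) = 2.47 − (-0.8473)/3.9100 = 2.6867

2.687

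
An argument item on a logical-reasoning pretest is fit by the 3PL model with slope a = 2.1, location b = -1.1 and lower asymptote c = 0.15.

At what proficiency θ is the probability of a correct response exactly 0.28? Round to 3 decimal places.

P(θ) = c + (1 − c) · 1 / (1 + exp(−a(θ − b)))
Remove guessing floor: (0.28 − 0.15)/(1 − 0.15) = 0.1529
logit = ln(0.1529/0.8471) = -1.7117
θ = b + logit/(a) = -1.1 + (-1.7117)/2.1000 = -1.9151

-1.915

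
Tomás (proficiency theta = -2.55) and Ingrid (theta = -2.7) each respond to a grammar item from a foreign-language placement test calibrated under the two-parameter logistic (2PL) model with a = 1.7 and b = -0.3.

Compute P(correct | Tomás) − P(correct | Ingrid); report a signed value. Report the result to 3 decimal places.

P(theta) = 1 / (1 + exp(−a(theta − b)))
P(Tomás) = 0.0214  [exponent -3.8250]
P(Ingrid) = 0.0166  [exponent -4.0800]
Difference = 0.0214 − 0.0166 = 0.0047

0.005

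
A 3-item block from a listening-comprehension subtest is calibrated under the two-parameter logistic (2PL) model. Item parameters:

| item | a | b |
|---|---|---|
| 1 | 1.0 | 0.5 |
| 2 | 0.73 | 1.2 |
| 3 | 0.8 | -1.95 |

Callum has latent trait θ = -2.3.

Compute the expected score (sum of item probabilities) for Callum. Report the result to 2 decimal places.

P(θ) = 1 / (1 + exp(−a(θ − b)))
P_1 = 1/(1+e^{2.8000}) = 0.0573
P_2 = 1/(1+e^{2.5550}) = 0.0721
P_3 = 1/(1+e^{0.2800}) = 0.4305
E[score] = 0.0573 + 0.0721 + 0.4305 = 0.5599

0.56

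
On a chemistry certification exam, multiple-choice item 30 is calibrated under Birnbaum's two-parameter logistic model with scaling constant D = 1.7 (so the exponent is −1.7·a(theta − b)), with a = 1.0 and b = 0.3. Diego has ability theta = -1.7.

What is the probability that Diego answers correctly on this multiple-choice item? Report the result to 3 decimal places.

P(theta) = 1 / (1 + exp(−D·a(theta − b)))
Exponent: 1.7 × 1.0 × (-1.7 − 0.3) = -3.4000
1/(1 + e^{3.4000}) = 0.0323
P = 0.0323

0.032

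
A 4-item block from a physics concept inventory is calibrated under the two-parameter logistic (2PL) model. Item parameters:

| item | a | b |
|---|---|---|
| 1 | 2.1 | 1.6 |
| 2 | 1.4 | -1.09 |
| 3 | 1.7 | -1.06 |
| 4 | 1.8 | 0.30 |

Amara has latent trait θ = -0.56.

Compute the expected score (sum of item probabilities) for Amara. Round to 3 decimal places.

1.564

P(θ) = 1 / (1 + exp(−a(θ − b)))
P_1 = 1/(1+e^{4.5360}) = 0.0106
P_2 = 1/(1+e^{-0.7420}) = 0.6774
P_3 = 1/(1+e^{-0.8500}) = 0.7006
P_4 = 1/(1+e^{1.5480}) = 0.1754
E[score] = 0.0106 + 0.6774 + 0.7006 + 0.1754 = 1.5640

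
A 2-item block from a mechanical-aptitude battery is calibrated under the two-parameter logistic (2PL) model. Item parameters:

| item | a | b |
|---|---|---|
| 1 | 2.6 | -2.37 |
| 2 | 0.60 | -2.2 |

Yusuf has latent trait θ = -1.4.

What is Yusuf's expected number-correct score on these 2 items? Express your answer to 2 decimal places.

1.54

P(θ) = 1 / (1 + exp(−a(θ − b)))
P_1 = 1/(1+e^{-2.5220}) = 0.9257
P_2 = 1/(1+e^{-0.4800}) = 0.6177
E[score] = 0.9257 + 0.6177 = 1.5434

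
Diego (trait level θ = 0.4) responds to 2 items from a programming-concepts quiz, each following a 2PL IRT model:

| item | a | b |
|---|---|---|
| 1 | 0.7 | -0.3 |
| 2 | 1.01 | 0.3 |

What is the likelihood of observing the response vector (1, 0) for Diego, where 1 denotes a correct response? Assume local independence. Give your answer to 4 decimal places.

P(θ) = 1 / (1 + exp(−a(θ − b)))
P_1 = 1/(1+e^{-0.4900}) = 0.6201
P_2 = 1/(1+e^{-0.1010}) = 0.5252
L = P_1 × (1−P_2) = 0.6201 × 0.4748 = 0.29441

0.2944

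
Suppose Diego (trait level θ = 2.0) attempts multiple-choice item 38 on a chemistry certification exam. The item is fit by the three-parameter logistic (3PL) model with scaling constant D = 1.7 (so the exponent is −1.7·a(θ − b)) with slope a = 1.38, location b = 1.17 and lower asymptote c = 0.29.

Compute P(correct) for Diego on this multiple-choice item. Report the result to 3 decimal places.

0.911

P(θ) = c + (1 − c) · 1 / (1 + exp(−D·a(θ − b)))
Exponent: 1.7 × 1.38 × (2.0 − 1.17) = 1.9472
1/(1 + e^{-1.9472}) = 0.8751
P = 0.29 + 0.71 × 0.8751 = 0.9113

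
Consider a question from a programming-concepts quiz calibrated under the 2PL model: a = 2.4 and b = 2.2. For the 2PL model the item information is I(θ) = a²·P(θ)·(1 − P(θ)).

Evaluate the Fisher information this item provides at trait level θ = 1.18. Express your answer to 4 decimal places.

P = 1/(1+e^{2.4480}) = 0.0796
P(1−P) = 0.0796 × 0.9204 = 0.0733
I = a² × P(1−P) = 2.4² × 0.0733 = 0.42193

0.4219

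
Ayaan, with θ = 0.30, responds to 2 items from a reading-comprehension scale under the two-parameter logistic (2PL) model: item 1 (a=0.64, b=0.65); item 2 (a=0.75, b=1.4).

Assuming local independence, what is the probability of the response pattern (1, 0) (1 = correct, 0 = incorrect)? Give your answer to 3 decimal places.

0.309

P(θ) = 1 / (1 + exp(−a(θ − b)))
P_1 = 1/(1+e^{0.2240}) = 0.4442
P_2 = 1/(1+e^{0.8250}) = 0.3047
L = P_1 × (1−P_2) = 0.4442 × 0.6953 = 0.30887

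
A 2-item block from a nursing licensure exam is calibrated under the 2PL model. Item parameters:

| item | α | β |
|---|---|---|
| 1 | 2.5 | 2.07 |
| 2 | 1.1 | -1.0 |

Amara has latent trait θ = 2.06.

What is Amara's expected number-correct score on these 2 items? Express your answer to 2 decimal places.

P(θ) = 1 / (1 + exp(−α(θ − β)))
P_1 = 1/(1+e^{0.0250}) = 0.4938
P_2 = 1/(1+e^{-3.3660}) = 0.9666
E[score] = 0.4938 + 0.9666 = 1.4604

1.46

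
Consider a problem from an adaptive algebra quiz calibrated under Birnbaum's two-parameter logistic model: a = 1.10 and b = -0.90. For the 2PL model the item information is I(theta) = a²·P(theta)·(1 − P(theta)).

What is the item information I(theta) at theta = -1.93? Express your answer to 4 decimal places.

0.2230

P = 1/(1+e^{1.1330}) = 0.2436
P(1−P) = 0.2436 × 0.7564 = 0.1843
I = a² × P(1−P) = 1.10² × 0.1843 = 0.22296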